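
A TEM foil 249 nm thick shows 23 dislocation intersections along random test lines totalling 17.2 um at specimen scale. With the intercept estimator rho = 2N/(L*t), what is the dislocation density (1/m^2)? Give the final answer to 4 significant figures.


rho = 2N / (L * t)
L = 17.2 um = 1.72e-05 m, t = 249 nm = 2.49e-07 m
rho = 2 * 23 / (1.72e-05 * 2.49e-07)
rho = 1.074e+13 1/m^2


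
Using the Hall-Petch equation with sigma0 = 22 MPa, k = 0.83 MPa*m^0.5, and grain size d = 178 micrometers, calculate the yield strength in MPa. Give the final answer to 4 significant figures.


sigma_y = sigma0 + k / sqrt(d)
d = 178 um = 1.78e-04 m
sigma_y = 22 + 0.83 / sqrt(1.78e-04)
sigma_y = 84.21 MPa


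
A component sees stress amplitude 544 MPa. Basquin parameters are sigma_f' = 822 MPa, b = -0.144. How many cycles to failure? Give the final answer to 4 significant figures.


sigma_a = sigma_f' * (2*Nf)^b
2*Nf = (sigma_a / sigma_f')^(1/b)
2*Nf = (544 / 822)^(1/-0.144)
2*Nf = 17.5772
Nf = 8.789 cycles


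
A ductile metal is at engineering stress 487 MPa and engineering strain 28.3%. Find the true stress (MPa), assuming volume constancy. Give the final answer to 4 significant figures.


sigma_true = sigma_eng * (1 + epsilon_eng)
sigma_true = 487 * (1 + 0.283)
sigma_true = 624.8 MPa


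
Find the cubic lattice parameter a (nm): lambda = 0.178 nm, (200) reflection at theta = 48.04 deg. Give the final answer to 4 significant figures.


d = lambda / (2*sin(theta))
d = 0.178 / (2*sin(48.04 deg))
d = 0.119686 nm
a = d * sqrt(h^2+k^2+l^2) = 0.119686 * sqrt(4)
a = 0.2394 nm


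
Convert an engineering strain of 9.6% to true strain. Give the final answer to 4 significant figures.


epsilon_true = ln(1 + epsilon_eng)
epsilon_true = ln(1 + 0.096)
epsilon_true = 0.09167


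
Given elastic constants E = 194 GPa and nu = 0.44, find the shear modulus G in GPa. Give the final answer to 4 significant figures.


G = E / (2*(1+nu))
G = 194 / (2*(1+0.44))
G = 67.36 GPa


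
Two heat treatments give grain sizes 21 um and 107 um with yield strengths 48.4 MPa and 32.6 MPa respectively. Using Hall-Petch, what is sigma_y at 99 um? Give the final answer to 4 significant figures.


sigma_y = sigma0 + k / sqrt(d)
1/sqrt(d1) = 1/sqrt(2.1e-05) = 218.218;  1/sqrt(d2) = 96.6736
k = (sigma1 - sigma2) / (1/sqrt(d1) - 1/sqrt(d2)) = (48.4 - 32.6) / (218.218 - 96.6736) = 0.129994 MPa*m^0.5
sigma0 = sigma1 - k/sqrt(d1) = 48.4 - 0.129994*218.218 = 20.033 MPa
sigma_y(d3) = 20.033 + 0.129994 / sqrt(9.9e-05) = 33.1 MPa


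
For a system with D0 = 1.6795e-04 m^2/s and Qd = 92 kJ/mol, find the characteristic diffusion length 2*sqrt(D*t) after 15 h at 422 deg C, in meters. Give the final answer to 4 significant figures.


Step 1: D = D0 * exp(-Qd/(R*T))
T = 695.15 K
D = 1.6795e-04 * exp(-92e3 / (8.314 * 695.15)) = 2.05073e-11 m^2/s
Step 2: L = 2*sqrt(D*t)
t = 15 h = 54000 s
L = 2*sqrt(2.05073e-11 * 54000) = 2.105e-03 m


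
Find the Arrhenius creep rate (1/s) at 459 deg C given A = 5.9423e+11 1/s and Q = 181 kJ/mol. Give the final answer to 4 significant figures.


rate = A * exp(-Q / (R*T))
T = 459 + 273.15 = 732.15 K
rate = 5.9423e+11 * exp(-181e3 / (8.314 * 732.15))
rate = 0.07248 1/s


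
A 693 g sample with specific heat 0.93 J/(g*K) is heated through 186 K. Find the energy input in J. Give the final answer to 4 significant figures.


Q = m * cp * dT
Q = 693 * 0.93 * 186
Q = 119900 J


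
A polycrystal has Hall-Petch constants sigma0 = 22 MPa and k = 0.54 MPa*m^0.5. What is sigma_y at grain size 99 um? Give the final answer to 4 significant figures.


sigma_y = sigma0 + k / sqrt(d)
d = 99 um = 9.9e-05 m
sigma_y = 22 + 0.54 / sqrt(9.9e-05)
sigma_y = 76.27 MPa


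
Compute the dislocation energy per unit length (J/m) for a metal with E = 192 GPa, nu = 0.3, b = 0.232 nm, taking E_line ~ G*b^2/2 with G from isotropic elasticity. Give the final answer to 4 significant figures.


Step 1: G = E / (2*(1+nu))
G = 192 / (2*(1+0.3)) = 73.8462 GPa = 7.38462e+10 Pa
Step 2: E_line = G*b^2/2
b = 0.232 nm = 2.32e-10 m
E_line = 0.5 * 7.38462e+10 * (2.32e-10)^2 = 1.987e-09 J/m


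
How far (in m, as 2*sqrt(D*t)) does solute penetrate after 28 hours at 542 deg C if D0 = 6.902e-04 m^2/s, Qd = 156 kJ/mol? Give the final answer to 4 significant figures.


Step 1: D = D0 * exp(-Qd/(R*T))
T = 815.15 K
D = 6.902e-04 * exp(-156e3 / (8.314 * 815.15)) = 6.95291e-14 m^2/s
Step 2: L = 2*sqrt(D*t)
t = 28 h = 100800 s
L = 2*sqrt(6.95291e-14 * 100800) = 1.674e-04 m


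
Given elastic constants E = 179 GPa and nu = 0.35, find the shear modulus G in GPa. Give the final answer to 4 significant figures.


G = E / (2*(1+nu))
G = 179 / (2*(1+0.35))
G = 66.3 GPa


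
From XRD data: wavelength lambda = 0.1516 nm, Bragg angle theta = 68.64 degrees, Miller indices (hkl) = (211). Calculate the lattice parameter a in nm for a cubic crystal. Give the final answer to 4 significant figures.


d = lambda / (2*sin(theta))
d = 0.1516 / (2*sin(68.64 deg))
d = 0.0813907 nm
a = d * sqrt(h^2+k^2+l^2) = 0.0813907 * sqrt(6)
a = 0.1994 nm


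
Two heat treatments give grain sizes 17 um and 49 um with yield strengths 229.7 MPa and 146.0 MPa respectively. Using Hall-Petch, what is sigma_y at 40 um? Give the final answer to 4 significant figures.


sigma_y = sigma0 + k / sqrt(d)
1/sqrt(d1) = 1/sqrt(1.7e-05) = 242.536;  1/sqrt(d2) = 142.857
k = (sigma1 - sigma2) / (1/sqrt(d1) - 1/sqrt(d2)) = (229.7 - 146.0) / (242.536 - 142.857) = 0.8397 MPa*m^0.5
sigma0 = sigma1 - k/sqrt(d1) = 229.7 - 0.8397*242.536 = 26.0429 MPa
sigma_y(d3) = 26.0429 + 0.8397 / sqrt(4e-05) = 158.8 MPa


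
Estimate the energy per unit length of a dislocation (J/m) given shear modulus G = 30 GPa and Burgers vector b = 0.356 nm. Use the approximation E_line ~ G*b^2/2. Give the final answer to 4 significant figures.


E = G*b^2/2
b = 0.356 nm = 3.56e-10 m
G = 30 GPa = 3e+10 Pa
E = 0.5 * 3e+10 * (3.56e-10)^2
E = 1.901e-09 J/m


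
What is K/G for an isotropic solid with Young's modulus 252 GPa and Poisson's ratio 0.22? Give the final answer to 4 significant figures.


G = E / (2*(1+nu))
G = 252 / (2*(1+0.22)) = 103.279 GPa
K = E / (3*(1-2*nu))
K = 252 / (3*(1-2*0.22)) = 150 GPa
K/G = 150 / 103.279 = 1.452


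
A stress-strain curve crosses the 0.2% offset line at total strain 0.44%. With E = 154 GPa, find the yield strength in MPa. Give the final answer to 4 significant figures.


Offset strain = 0.002
Elastic strain at yield = total_strain - offset = 4.4e-03 - 0.002 = 2.4e-03
sigma_y = E * elastic_strain = 154000 * 2.4e-03
sigma_y = 369.6 MPa


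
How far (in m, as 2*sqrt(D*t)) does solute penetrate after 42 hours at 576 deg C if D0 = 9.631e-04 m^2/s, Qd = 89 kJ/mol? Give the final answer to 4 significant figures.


Step 1: D = D0 * exp(-Qd/(R*T))
T = 849.15 K
D = 9.631e-04 * exp(-89e3 / (8.314 * 849.15)) = 3.22645e-09 m^2/s
Step 2: L = 2*sqrt(D*t)
t = 42 h = 151200 s
L = 2*sqrt(3.22645e-09 * 151200) = 0.04417 m


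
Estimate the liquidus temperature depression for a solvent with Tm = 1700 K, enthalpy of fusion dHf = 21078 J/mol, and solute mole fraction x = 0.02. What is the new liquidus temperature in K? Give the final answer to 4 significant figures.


dT = R*Tm^2*x / dHf
dT = 8.314 * 1700^2 * 0.02 / 21078
dT = 22.7986 K
T_new = 1700 - 22.7986 = 1677 K


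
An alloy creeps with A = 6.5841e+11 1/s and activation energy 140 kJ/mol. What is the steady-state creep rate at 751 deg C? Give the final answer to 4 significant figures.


rate = A * exp(-Q / (R*T))
T = 751 + 273.15 = 1024.15 K
rate = 6.5841e+11 * exp(-140e3 / (8.314 * 1024.15))
rate = 47620 1/s


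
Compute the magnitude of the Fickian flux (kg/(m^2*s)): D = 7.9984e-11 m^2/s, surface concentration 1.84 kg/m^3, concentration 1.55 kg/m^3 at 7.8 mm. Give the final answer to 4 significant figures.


J = -D * (dC/dx) = D * (C1 - C2) / dx
J = 7.9984e-11 * (1.84 - 1.55) / 7.8e-03
J = 2.974e-09 kg/(m^2*s)


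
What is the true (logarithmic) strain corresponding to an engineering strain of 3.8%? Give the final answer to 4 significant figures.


epsilon_true = ln(1 + epsilon_eng)
epsilon_true = ln(1 + 0.038)
epsilon_true = 0.0373


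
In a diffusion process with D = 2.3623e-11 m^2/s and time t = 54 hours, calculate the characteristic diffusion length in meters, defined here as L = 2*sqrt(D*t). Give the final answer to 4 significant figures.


t = 54 hr = 194400 s
Diffusion length = 2*sqrt(D*t)
= 2*sqrt(2.3623e-11 * 194400)
= 4.286e-03 m


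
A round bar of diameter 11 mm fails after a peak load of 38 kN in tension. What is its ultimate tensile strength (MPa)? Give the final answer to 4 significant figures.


A0 = pi*(d/2)^2 = pi*(11/2)^2 = 95.0332 mm^2
UTS = F_max / A0 = 38*1000 / 95.0332
UTS = 399.9 MPa


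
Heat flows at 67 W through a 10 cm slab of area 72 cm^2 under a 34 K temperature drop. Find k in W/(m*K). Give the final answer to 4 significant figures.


k = Q*L / (A*dT)
L = 0.1 m, A = 7.2e-03 m^2
k = 67 * 0.1 / (7.2e-03 * 34)
k = 27.37 W/(m*K)


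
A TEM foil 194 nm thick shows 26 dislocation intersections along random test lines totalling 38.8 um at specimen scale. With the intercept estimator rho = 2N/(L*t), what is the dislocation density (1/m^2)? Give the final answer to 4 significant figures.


rho = 2N / (L * t)
L = 38.8 um = 3.88e-05 m, t = 194 nm = 1.94e-07 m
rho = 2 * 26 / (3.88e-05 * 1.94e-07)
rho = 6.908e+12 1/m^2


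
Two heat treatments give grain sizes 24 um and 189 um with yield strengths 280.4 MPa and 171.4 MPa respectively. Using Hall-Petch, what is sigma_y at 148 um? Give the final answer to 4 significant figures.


sigma_y = sigma0 + k / sqrt(d)
1/sqrt(d1) = 1/sqrt(2.4e-05) = 204.124;  1/sqrt(d2) = 72.7393
k = (sigma1 - sigma2) / (1/sqrt(d1) - 1/sqrt(d2)) = (280.4 - 171.4) / (204.124 - 72.7393) = 0.829624 MPa*m^0.5
sigma0 = sigma1 - k/sqrt(d1) = 280.4 - 0.829624*204.124 = 111.054 MPa
sigma_y(d3) = 111.054 + 0.829624 / sqrt(1.48e-04) = 179.2 MPa


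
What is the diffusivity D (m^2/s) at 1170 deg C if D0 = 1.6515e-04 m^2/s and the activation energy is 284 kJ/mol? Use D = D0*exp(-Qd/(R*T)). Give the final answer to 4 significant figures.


D = D0 * exp(-Qd / (R*T))
T = 1443.15 K
D = 1.6515e-04 * exp(-284e3 / (8.314 * 1443.15))
D = 8.673e-15 m^2/s


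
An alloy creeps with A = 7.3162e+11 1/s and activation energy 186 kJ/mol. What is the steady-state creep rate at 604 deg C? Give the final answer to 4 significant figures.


rate = A * exp(-Q / (R*T))
T = 604 + 273.15 = 877.15 K
rate = 7.3162e+11 * exp(-186e3 / (8.314 * 877.15))
rate = 6.131 1/s


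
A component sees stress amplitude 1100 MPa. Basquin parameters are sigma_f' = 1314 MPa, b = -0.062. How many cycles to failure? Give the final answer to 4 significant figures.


sigma_a = sigma_f' * (2*Nf)^b
2*Nf = (sigma_a / sigma_f')^(1/b)
2*Nf = (1100 / 1314)^(1/-0.062)
2*Nf = 17.5875
Nf = 8.794 cycles


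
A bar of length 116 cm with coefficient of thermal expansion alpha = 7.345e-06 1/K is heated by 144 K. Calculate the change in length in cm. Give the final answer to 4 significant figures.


dL = L0 * alpha * dT
dL = 116 * 7.345e-06 * 144
dL = 0.1227 cm


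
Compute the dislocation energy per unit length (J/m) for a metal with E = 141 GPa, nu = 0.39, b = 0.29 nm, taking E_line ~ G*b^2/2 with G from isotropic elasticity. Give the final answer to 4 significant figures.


Step 1: G = E / (2*(1+nu))
G = 141 / (2*(1+0.39)) = 50.7194 GPa = 5.07194e+10 Pa
Step 2: E_line = G*b^2/2
b = 0.29 nm = 2.9e-10 m
E_line = 0.5 * 5.07194e+10 * (2.9e-10)^2 = 2.133e-09 J/m


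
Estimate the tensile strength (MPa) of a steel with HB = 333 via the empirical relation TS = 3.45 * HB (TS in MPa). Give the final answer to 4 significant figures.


TS (MPa) = 3.45 * HB
TS = 3.45 * 333
TS = 1149 MPa


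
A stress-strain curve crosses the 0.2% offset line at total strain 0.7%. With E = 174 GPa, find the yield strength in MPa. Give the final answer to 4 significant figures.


Offset strain = 0.002
Elastic strain at yield = total_strain - offset = 7e-03 - 0.002 = 5e-03
sigma_y = E * elastic_strain = 174000 * 5e-03
sigma_y = 870 MPa


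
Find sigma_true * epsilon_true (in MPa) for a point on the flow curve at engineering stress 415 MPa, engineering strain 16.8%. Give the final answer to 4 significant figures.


sigma_true = sigma_eng * (1 + epsilon_eng)
sigma_true = 415 * (1 + 0.168) = 484.72 MPa
epsilon_true = ln(1 + epsilon_eng)
epsilon_true = ln(1 + 0.168) = 0.155293
sigma_true * epsilon_true = 484.72 * 0.155293 = 75.27 MPa


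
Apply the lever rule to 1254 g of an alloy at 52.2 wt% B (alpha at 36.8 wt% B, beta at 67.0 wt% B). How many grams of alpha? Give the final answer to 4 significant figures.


f_alpha = (C_beta - C0) / (C_beta - C_alpha)
f_alpha = (67.0 - 52.2) / (67.0 - 36.8) = 0.490066
m_alpha = f_alpha * m_total = 0.490066 * 1254 = 614.5 g


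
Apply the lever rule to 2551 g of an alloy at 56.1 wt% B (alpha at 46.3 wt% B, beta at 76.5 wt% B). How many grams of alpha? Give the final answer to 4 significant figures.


f_alpha = (C_beta - C0) / (C_beta - C_alpha)
f_alpha = (76.5 - 56.1) / (76.5 - 46.3) = 0.675497
m_alpha = f_alpha * m_total = 0.675497 * 2551 = 1723 g


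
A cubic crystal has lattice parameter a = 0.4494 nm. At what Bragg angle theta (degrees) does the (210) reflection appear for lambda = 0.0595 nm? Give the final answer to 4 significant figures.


d = a / sqrt(h^2+k^2+l^2)
d = 0.4494 / sqrt(5) = 0.200978 nm
lambda = 2*d*sin(theta)  =>  sin(theta) = lambda / (2*d)
sin(theta) = 0.0595 / (2 * 0.200978) = 0.148026
theta = 8.513 deg


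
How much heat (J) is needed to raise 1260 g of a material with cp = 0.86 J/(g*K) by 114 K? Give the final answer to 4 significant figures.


Q = m * cp * dT
Q = 1260 * 0.86 * 114
Q = 123500 J


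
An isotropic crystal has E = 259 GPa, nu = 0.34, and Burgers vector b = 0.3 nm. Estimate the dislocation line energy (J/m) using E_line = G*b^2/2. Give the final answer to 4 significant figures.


Step 1: G = E / (2*(1+nu))
G = 259 / (2*(1+0.34)) = 96.6418 GPa = 9.66418e+10 Pa
Step 2: E_line = G*b^2/2
b = 0.3 nm = 3e-10 m
E_line = 0.5 * 9.66418e+10 * (3e-10)^2 = 4.349e-09 J/m


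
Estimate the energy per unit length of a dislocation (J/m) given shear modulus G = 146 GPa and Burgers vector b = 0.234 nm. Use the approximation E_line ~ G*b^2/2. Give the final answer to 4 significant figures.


E = G*b^2/2
b = 0.234 nm = 2.34e-10 m
G = 146 GPa = 1.46e+11 Pa
E = 0.5 * 1.46e+11 * (2.34e-10)^2
E = 3.997e-09 J/m


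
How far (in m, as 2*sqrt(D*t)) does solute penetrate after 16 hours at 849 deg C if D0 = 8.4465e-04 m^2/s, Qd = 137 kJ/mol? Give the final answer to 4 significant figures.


Step 1: D = D0 * exp(-Qd/(R*T))
T = 1122.15 K
D = 8.4465e-04 * exp(-137e3 / (8.314 * 1122.15)) = 3.5422e-10 m^2/s
Step 2: L = 2*sqrt(D*t)
t = 16 h = 57600 s
L = 2*sqrt(3.5422e-10 * 57600) = 9.034e-03 m


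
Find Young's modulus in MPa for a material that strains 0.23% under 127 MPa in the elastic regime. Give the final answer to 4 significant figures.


E = sigma / epsilon
epsilon = 0.23% = 2.3e-03
E = 127 / 2.3e-03
E = 55220 MPa


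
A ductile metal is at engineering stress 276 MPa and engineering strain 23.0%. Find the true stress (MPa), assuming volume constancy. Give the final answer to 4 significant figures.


sigma_true = sigma_eng * (1 + epsilon_eng)
sigma_true = 276 * (1 + 0.23)
sigma_true = 339.5 MPa


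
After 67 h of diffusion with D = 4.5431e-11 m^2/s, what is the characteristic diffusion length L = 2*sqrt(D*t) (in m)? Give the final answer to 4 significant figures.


t = 67 hr = 241200 s
Diffusion length = 2*sqrt(D*t)
= 2*sqrt(4.5431e-11 * 241200)
= 6.621e-03 m


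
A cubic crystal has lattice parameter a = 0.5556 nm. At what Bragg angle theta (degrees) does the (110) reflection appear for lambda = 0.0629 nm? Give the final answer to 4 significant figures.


d = a / sqrt(h^2+k^2+l^2)
d = 0.5556 / sqrt(2) = 0.392869 nm
lambda = 2*d*sin(theta)  =>  sin(theta) = lambda / (2*d)
sin(theta) = 0.0629 / (2 * 0.392869) = 0.0800522
theta = 4.592 deg


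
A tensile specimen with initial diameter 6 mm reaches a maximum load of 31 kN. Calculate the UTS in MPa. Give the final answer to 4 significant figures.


A0 = pi*(d/2)^2 = pi*(6/2)^2 = 28.2743 mm^2
UTS = F_max / A0 = 31*1000 / 28.2743
UTS = 1096 MPa


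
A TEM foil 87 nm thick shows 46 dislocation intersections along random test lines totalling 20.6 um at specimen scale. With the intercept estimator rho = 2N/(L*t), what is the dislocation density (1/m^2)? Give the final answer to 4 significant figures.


rho = 2N / (L * t)
L = 20.6 um = 2.06e-05 m, t = 87 nm = 8.7e-08 m
rho = 2 * 46 / (2.06e-05 * 8.7e-08)
rho = 5.133e+13 1/m^2


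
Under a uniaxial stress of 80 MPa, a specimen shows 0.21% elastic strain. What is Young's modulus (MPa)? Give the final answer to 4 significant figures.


E = sigma / epsilon
epsilon = 0.21% = 2.1e-03
E = 80 / 2.1e-03
E = 38100 MPa


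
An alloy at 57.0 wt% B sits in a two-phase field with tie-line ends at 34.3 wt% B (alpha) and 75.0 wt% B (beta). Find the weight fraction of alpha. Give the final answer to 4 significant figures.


f_alpha = (C_beta - C0) / (C_beta - C_alpha)
f_alpha = (75.0 - 57.0) / (75.0 - 34.3)
f_alpha = 0.4423


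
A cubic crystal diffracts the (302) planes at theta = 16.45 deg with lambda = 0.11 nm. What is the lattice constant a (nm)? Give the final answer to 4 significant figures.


d = lambda / (2*sin(theta))
d = 0.11 / (2*sin(16.45 deg))
d = 0.194224 nm
a = d * sqrt(h^2+k^2+l^2) = 0.194224 * sqrt(13)
a = 0.7003 nm


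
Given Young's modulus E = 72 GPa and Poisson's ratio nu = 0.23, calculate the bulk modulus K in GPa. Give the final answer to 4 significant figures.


K = E / (3*(1-2*nu))
K = 72 / (3*(1-2*0.23))
K = 44.44 GPa


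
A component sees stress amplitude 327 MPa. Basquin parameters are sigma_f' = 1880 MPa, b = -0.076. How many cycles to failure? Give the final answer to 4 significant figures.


sigma_a = sigma_f' * (2*Nf)^b
2*Nf = (sigma_a / sigma_f')^(1/b)
2*Nf = (327 / 1880)^(1/-0.076)
2*Nf = 9.88257e+09
Nf = 4.941e+09 cycles


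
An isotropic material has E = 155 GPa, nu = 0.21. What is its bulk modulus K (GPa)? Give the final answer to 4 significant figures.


K = E / (3*(1-2*nu))
K = 155 / (3*(1-2*0.21))
K = 89.08 GPa


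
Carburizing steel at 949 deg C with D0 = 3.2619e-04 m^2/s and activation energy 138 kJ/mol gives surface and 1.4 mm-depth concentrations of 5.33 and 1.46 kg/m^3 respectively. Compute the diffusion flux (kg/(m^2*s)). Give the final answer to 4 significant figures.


Step 1: D = D0 * exp(-Qd/(R*T))
T = 949 + 273.15 = 1222.15 K
D = 3.2619e-04 * exp(-138e3 / (8.314 * 1222.15)) = 4.12234e-10 m^2/s
Step 2: J = D * (C1 - C2) / dx
J = 4.12234e-10 * (5.33 - 1.46) / 1.4e-03
J = 1.14e-06 kg/(m^2*s)


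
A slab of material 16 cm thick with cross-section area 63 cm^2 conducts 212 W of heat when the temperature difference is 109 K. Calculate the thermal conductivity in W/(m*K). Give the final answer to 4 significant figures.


k = Q*L / (A*dT)
L = 0.16 m, A = 6.3e-03 m^2
k = 212 * 0.16 / (6.3e-03 * 109)
k = 49.4 W/(m*K)


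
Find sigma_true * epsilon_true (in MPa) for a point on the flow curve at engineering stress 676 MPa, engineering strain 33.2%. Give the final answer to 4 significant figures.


sigma_true = sigma_eng * (1 + epsilon_eng)
sigma_true = 676 * (1 + 0.332) = 900.432 MPa
epsilon_true = ln(1 + epsilon_eng)
epsilon_true = ln(1 + 0.332) = 0.286682
sigma_true * epsilon_true = 900.432 * 0.286682 = 258.1 MPa


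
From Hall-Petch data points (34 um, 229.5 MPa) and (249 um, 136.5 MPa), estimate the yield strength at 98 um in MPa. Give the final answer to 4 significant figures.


sigma_y = sigma0 + k / sqrt(d)
1/sqrt(d1) = 1/sqrt(3.4e-05) = 171.499;  1/sqrt(d2) = 63.3724
k = (sigma1 - sigma2) / (1/sqrt(d1) - 1/sqrt(d2)) = (229.5 - 136.5) / (171.499 - 63.3724) = 0.860106 MPa*m^0.5
sigma0 = sigma1 - k/sqrt(d1) = 229.5 - 0.860106*171.499 = 81.993 MPa
sigma_y(d3) = 81.993 + 0.860106 / sqrt(9.8e-05) = 168.9 MPa


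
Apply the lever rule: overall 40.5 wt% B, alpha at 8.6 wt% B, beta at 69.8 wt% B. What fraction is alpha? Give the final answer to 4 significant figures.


f_alpha = (C_beta - C0) / (C_beta - C_alpha)
f_alpha = (69.8 - 40.5) / (69.8 - 8.6)
f_alpha = 0.4788


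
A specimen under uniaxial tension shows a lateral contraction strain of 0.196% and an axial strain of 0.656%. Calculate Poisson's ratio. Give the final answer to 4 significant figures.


nu = -epsilon_lat / epsilon_axial
Lateral strain is contraction (negative), so using magnitudes:
nu = 0.196 / 0.656
nu = 0.2988


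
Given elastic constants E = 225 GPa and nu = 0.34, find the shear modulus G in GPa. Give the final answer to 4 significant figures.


G = E / (2*(1+nu))
G = 225 / (2*(1+0.34))
G = 83.96 GPa


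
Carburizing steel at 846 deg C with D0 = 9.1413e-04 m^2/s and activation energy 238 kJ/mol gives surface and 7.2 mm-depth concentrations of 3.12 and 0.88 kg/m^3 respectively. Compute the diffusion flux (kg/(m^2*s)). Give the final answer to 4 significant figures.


Step 1: D = D0 * exp(-Qd/(R*T))
T = 846 + 273.15 = 1119.15 K
D = 9.1413e-04 * exp(-238e3 / (8.314 * 1119.15)) = 7.1173e-15 m^2/s
Step 2: J = D * (C1 - C2) / dx
J = 7.1173e-15 * (3.12 - 0.88) / 7.2e-03
J = 2.214e-12 kg/(m^2*s)


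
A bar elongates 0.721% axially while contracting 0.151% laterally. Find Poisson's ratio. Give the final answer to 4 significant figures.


nu = -epsilon_lat / epsilon_axial
Lateral strain is contraction (negative), so using magnitudes:
nu = 0.151 / 0.721
nu = 0.2094


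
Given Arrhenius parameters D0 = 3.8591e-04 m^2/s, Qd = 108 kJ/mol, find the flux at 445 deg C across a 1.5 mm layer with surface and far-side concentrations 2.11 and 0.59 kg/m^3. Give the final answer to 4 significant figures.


Step 1: D = D0 * exp(-Qd/(R*T))
T = 445 + 273.15 = 718.15 K
D = 3.8591e-04 * exp(-108e3 / (8.314 * 718.15)) = 5.3805e-12 m^2/s
Step 2: J = D * (C1 - C2) / dx
J = 5.3805e-12 * (2.11 - 0.59) / 1.5e-03
J = 5.452e-09 kg/(m^2*s)


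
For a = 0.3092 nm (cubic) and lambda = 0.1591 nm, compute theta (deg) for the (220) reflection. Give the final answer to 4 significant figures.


d = a / sqrt(h^2+k^2+l^2)
d = 0.3092 / sqrt(8) = 0.109319 nm
lambda = 2*d*sin(theta)  =>  sin(theta) = lambda / (2*d)
sin(theta) = 0.1591 / (2 * 0.109319) = 0.727689
theta = 46.69 deg


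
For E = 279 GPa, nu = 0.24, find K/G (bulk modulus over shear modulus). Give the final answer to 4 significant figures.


G = E / (2*(1+nu))
G = 279 / (2*(1+0.24)) = 112.5 GPa
K = E / (3*(1-2*nu))
K = 279 / (3*(1-2*0.24)) = 178.846 GPa
K/G = 178.846 / 112.5 = 1.59


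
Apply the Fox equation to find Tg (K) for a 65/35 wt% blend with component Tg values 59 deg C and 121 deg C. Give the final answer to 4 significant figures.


1/Tg = w1/Tg1 + w2/Tg2 (in Kelvin)
Tg1 = 332.15 K, Tg2 = 394.15 K
1/Tg = 0.65/332.15 + 0.35/394.15
Tg = 351.5 K


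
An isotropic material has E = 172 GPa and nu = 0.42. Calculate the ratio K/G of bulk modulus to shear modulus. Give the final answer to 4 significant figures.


G = E / (2*(1+nu))
G = 172 / (2*(1+0.42)) = 60.5634 GPa
K = E / (3*(1-2*nu))
K = 172 / (3*(1-2*0.42)) = 358.333 GPa
K/G = 358.333 / 60.5634 = 5.917


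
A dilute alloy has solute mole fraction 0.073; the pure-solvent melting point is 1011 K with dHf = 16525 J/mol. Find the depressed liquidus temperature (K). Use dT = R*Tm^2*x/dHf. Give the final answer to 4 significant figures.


dT = R*Tm^2*x / dHf
dT = 8.314 * 1011^2 * 0.073 / 16525
dT = 37.54 K
T_new = 1011 - 37.54 = 973.5 K


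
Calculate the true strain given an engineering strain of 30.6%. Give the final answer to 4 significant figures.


epsilon_true = ln(1 + epsilon_eng)
epsilon_true = ln(1 + 0.306)
epsilon_true = 0.267


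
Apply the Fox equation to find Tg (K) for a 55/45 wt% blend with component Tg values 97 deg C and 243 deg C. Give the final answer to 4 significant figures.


1/Tg = w1/Tg1 + w2/Tg2 (in Kelvin)
Tg1 = 370.15 K, Tg2 = 516.15 K
1/Tg = 0.55/370.15 + 0.45/516.15
Tg = 424.1 K


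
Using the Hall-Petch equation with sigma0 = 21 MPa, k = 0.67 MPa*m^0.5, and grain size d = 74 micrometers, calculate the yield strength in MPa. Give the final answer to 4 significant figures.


sigma_y = sigma0 + k / sqrt(d)
d = 74 um = 7.4e-05 m
sigma_y = 21 + 0.67 / sqrt(7.4e-05)
sigma_y = 98.89 MPa


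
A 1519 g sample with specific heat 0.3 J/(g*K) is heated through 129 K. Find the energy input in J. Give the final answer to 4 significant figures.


Q = m * cp * dT
Q = 1519 * 0.3 * 129
Q = 58790 J


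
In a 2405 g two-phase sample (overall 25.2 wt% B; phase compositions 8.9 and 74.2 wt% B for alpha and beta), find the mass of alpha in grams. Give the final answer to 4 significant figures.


f_alpha = (C_beta - C0) / (C_beta - C_alpha)
f_alpha = (74.2 - 25.2) / (74.2 - 8.9) = 0.750383
m_alpha = f_alpha * m_total = 0.750383 * 2405 = 1805 g


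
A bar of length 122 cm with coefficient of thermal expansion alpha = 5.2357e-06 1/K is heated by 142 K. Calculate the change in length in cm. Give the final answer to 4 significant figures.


dL = L0 * alpha * dT
dL = 122 * 5.2357e-06 * 142
dL = 0.0907 cm


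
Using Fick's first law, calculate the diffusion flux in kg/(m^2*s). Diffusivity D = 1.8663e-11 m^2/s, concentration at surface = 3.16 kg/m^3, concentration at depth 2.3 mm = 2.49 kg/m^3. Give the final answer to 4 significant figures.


J = -D * (dC/dx) = D * (C1 - C2) / dx
J = 1.8663e-11 * (3.16 - 2.49) / 2.3e-03
J = 5.437e-09 kg/(m^2*s)


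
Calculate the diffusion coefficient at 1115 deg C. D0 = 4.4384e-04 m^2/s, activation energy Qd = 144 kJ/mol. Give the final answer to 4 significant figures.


D = D0 * exp(-Qd / (R*T))
T = 1388.15 K
D = 4.4384e-04 * exp(-144e3 / (8.314 * 1388.15))
D = 1.692e-09 m^2/s


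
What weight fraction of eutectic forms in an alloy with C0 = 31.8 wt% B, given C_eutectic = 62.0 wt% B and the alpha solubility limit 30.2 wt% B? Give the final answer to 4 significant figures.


f_primary = (C_e - C0) / (C_e - C_alpha_max)
f_primary = (62.0 - 31.8) / (62.0 - 30.2)
f_primary = 0.949686
f_eutectic = 1 - 0.949686 = 0.05031


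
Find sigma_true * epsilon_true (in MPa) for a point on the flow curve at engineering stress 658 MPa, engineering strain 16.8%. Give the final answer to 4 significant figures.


sigma_true = sigma_eng * (1 + epsilon_eng)
sigma_true = 658 * (1 + 0.168) = 768.544 MPa
epsilon_true = ln(1 + epsilon_eng)
epsilon_true = ln(1 + 0.168) = 0.155293
sigma_true * epsilon_true = 768.544 * 0.155293 = 119.3 MPa


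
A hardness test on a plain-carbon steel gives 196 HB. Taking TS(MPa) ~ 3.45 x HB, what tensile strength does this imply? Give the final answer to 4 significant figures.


TS (MPa) = 3.45 * HB
TS = 3.45 * 196
TS = 676.2 MPa


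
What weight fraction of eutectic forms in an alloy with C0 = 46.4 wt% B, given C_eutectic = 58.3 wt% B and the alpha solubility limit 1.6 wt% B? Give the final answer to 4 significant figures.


f_primary = (C_e - C0) / (C_e - C_alpha_max)
f_primary = (58.3 - 46.4) / (58.3 - 1.6)
f_primary = 0.209877
f_eutectic = 1 - 0.209877 = 0.7901


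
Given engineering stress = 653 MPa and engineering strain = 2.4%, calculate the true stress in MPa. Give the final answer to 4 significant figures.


sigma_true = sigma_eng * (1 + epsilon_eng)
sigma_true = 653 * (1 + 0.024)
sigma_true = 668.7 MPa


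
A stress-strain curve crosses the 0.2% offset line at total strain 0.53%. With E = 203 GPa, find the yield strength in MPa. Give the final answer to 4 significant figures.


Offset strain = 0.002
Elastic strain at yield = total_strain - offset = 5.3e-03 - 0.002 = 3.3e-03
sigma_y = E * elastic_strain = 203000 * 3.3e-03
sigma_y = 669.9 MPa


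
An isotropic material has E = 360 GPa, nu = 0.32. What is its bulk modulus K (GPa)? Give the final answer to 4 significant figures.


K = E / (3*(1-2*nu))
K = 360 / (3*(1-2*0.32))
K = 333.3 GPa


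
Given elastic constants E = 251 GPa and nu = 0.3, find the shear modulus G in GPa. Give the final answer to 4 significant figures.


G = E / (2*(1+nu))
G = 251 / (2*(1+0.3))
G = 96.54 GPa


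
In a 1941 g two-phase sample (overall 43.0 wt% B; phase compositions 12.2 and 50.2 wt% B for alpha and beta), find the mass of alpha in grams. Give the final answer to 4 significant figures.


f_alpha = (C_beta - C0) / (C_beta - C_alpha)
f_alpha = (50.2 - 43.0) / (50.2 - 12.2) = 0.189474
m_alpha = f_alpha * m_total = 0.189474 * 1941 = 367.8 g


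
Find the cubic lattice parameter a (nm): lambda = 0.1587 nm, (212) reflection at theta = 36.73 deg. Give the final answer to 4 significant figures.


d = lambda / (2*sin(theta))
d = 0.1587 / (2*sin(36.73 deg))
d = 0.132682 nm
a = d * sqrt(h^2+k^2+l^2) = 0.132682 * sqrt(9)
a = 0.398 nm


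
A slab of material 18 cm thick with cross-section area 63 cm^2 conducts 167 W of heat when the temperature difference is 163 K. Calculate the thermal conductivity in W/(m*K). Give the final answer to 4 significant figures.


k = Q*L / (A*dT)
L = 0.18 m, A = 6.3e-03 m^2
k = 167 * 0.18 / (6.3e-03 * 163)
k = 29.27 W/(m*K)


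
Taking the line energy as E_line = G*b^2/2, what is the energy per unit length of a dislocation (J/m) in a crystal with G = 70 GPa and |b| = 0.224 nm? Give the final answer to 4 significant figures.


E = G*b^2/2
b = 0.224 nm = 2.24e-10 m
G = 70 GPa = 7e+10 Pa
E = 0.5 * 7e+10 * (2.24e-10)^2
E = 1.756e-09 J/m


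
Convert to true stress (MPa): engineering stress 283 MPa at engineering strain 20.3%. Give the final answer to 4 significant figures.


sigma_true = sigma_eng * (1 + epsilon_eng)
sigma_true = 283 * (1 + 0.203)
sigma_true = 340.4 MPa


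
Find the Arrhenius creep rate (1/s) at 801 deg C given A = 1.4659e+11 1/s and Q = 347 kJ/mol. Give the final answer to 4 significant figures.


rate = A * exp(-Q / (R*T))
T = 801 + 273.15 = 1074.15 K
rate = 1.4659e+11 * exp(-347e3 / (8.314 * 1074.15))
rate = 1.956e-06 1/s


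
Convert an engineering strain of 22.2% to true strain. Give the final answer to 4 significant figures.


epsilon_true = ln(1 + epsilon_eng)
epsilon_true = ln(1 + 0.222)
epsilon_true = 0.2005


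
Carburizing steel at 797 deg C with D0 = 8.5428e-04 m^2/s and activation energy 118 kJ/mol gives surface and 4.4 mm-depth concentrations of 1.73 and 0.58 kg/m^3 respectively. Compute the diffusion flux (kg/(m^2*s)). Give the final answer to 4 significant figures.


Step 1: D = D0 * exp(-Qd/(R*T))
T = 797 + 273.15 = 1070.15 K
D = 8.5428e-04 * exp(-118e3 / (8.314 * 1070.15)) = 1.48506e-09 m^2/s
Step 2: J = D * (C1 - C2) / dx
J = 1.48506e-09 * (1.73 - 0.58) / 4.4e-03
J = 3.881e-07 kg/(m^2*s)


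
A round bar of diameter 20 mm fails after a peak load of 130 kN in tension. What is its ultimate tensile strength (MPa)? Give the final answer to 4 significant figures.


A0 = pi*(d/2)^2 = pi*(20/2)^2 = 314.159 mm^2
UTS = F_max / A0 = 130*1000 / 314.159
UTS = 413.8 MPa


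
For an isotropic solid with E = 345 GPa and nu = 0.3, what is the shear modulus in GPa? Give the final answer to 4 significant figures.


G = E / (2*(1+nu))
G = 345 / (2*(1+0.3))
G = 132.7 GPa


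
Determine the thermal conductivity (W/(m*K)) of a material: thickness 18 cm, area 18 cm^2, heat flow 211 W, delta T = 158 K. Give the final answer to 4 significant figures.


k = Q*L / (A*dT)
L = 0.18 m, A = 1.8e-03 m^2
k = 211 * 0.18 / (1.8e-03 * 158)
k = 133.5 W/(m*K)


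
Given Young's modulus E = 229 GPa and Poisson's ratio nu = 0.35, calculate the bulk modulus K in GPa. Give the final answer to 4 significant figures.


K = E / (3*(1-2*nu))
K = 229 / (3*(1-2*0.35))
K = 254.4 GPa


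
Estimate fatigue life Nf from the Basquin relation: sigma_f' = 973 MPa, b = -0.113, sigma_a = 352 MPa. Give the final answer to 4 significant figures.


sigma_a = sigma_f' * (2*Nf)^b
2*Nf = (sigma_a / sigma_f')^(1/b)
2*Nf = (352 / 973)^(1/-0.113)
2*Nf = 8085.38
Nf = 4043 cycles


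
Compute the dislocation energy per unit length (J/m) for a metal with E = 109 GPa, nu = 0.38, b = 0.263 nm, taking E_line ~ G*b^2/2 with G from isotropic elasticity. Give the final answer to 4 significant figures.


Step 1: G = E / (2*(1+nu))
G = 109 / (2*(1+0.38)) = 39.4928 GPa = 3.94928e+10 Pa
Step 2: E_line = G*b^2/2
b = 0.263 nm = 2.63e-10 m
E_line = 0.5 * 3.94928e+10 * (2.63e-10)^2 = 1.366e-09 J/m


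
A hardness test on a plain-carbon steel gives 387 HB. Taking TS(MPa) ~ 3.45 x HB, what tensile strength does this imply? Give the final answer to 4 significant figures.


TS (MPa) = 3.45 * HB
TS = 3.45 * 387
TS = 1335 MPa


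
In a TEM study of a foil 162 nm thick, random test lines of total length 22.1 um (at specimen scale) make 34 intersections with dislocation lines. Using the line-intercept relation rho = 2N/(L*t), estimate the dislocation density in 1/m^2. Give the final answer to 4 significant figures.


rho = 2N / (L * t)
L = 22.1 um = 2.21e-05 m, t = 162 nm = 1.62e-07 m
rho = 2 * 34 / (2.21e-05 * 1.62e-07)
rho = 1.899e+13 1/m^2


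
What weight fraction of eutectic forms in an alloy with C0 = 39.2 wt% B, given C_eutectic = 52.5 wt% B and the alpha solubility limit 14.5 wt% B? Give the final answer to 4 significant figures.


f_primary = (C_e - C0) / (C_e - C_alpha_max)
f_primary = (52.5 - 39.2) / (52.5 - 14.5)
f_primary = 0.35
f_eutectic = 1 - 0.35 = 0.65


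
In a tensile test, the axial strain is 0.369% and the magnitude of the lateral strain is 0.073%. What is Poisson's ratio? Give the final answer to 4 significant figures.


nu = -epsilon_lat / epsilon_axial
Lateral strain is contraction (negative), so using magnitudes:
nu = 0.073 / 0.369
nu = 0.1978


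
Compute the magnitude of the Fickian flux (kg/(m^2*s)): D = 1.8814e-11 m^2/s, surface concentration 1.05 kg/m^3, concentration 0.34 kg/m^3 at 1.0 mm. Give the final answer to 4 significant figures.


J = -D * (dC/dx) = D * (C1 - C2) / dx
J = 1.8814e-11 * (1.05 - 0.34) / 1e-03
J = 1.336e-08 kg/(m^2*s)


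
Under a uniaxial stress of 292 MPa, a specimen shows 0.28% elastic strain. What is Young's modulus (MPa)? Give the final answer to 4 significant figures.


E = sigma / epsilon
epsilon = 0.28% = 2.8e-03
E = 292 / 2.8e-03
E = 104300 MPa


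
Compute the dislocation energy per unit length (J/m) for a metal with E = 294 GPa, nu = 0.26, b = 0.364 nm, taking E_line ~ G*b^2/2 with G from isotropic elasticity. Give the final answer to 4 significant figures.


Step 1: G = E / (2*(1+nu))
G = 294 / (2*(1+0.26)) = 116.667 GPa = 1.16667e+11 Pa
Step 2: E_line = G*b^2/2
b = 0.364 nm = 3.64e-10 m
E_line = 0.5 * 1.16667e+11 * (3.64e-10)^2 = 7.729e-09 J/m


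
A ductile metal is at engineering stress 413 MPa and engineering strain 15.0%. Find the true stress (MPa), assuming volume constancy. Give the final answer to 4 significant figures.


sigma_true = sigma_eng * (1 + epsilon_eng)
sigma_true = 413 * (1 + 0.15)
sigma_true = 475 MPa


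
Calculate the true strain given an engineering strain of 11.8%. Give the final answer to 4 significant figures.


epsilon_true = ln(1 + epsilon_eng)
epsilon_true = ln(1 + 0.118)
epsilon_true = 0.1115


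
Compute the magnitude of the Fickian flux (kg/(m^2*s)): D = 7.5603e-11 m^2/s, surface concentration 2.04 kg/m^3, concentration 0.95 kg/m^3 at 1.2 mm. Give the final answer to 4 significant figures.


J = -D * (dC/dx) = D * (C1 - C2) / dx
J = 7.5603e-11 * (2.04 - 0.95) / 1.2e-03
J = 6.867e-08 kg/(m^2*s)


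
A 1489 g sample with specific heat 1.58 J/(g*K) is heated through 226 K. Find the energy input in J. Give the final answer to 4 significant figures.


Q = m * cp * dT
Q = 1489 * 1.58 * 226
Q = 531700 J


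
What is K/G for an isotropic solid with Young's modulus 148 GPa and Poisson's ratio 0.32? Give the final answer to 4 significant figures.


G = E / (2*(1+nu))
G = 148 / (2*(1+0.32)) = 56.0606 GPa
K = E / (3*(1-2*nu))
K = 148 / (3*(1-2*0.32)) = 137.037 GPa
K/G = 137.037 / 56.0606 = 2.444


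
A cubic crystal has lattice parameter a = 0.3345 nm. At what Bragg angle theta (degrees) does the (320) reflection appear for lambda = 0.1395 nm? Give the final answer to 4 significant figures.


d = a / sqrt(h^2+k^2+l^2)
d = 0.3345 / sqrt(13) = 0.0927736 nm
lambda = 2*d*sin(theta)  =>  sin(theta) = lambda / (2*d)
sin(theta) = 0.1395 / (2 * 0.0927736) = 0.75183
theta = 48.75 deg


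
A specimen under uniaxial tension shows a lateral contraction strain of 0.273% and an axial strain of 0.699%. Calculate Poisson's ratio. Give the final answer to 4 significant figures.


nu = -epsilon_lat / epsilon_axial
Lateral strain is contraction (negative), so using magnitudes:
nu = 0.273 / 0.699
nu = 0.3906


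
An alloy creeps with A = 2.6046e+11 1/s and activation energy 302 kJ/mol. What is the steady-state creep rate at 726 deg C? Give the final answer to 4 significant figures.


rate = A * exp(-Q / (R*T))
T = 726 + 273.15 = 999.15 K
rate = 2.6046e+11 * exp(-302e3 / (8.314 * 999.15))
rate = 4.235e-05 1/s


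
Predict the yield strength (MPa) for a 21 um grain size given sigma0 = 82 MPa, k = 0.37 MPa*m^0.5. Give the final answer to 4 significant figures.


sigma_y = sigma0 + k / sqrt(d)
d = 21 um = 2.1e-05 m
sigma_y = 82 + 0.37 / sqrt(2.1e-05)
sigma_y = 162.7 MPa


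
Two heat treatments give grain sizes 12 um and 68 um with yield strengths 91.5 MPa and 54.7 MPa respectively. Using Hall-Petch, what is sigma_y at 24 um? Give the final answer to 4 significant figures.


sigma_y = sigma0 + k / sqrt(d)
1/sqrt(d1) = 1/sqrt(1.2e-05) = 288.675;  1/sqrt(d2) = 121.268
k = (sigma1 - sigma2) / (1/sqrt(d1) - 1/sqrt(d2)) = (91.5 - 54.7) / (288.675 - 121.268) = 0.219823 MPa*m^0.5
sigma0 = sigma1 - k/sqrt(d1) = 91.5 - 0.219823*288.675 = 28.0425 MPa
sigma_y(d3) = 28.0425 + 0.219823 / sqrt(2.4e-05) = 72.91 MPa


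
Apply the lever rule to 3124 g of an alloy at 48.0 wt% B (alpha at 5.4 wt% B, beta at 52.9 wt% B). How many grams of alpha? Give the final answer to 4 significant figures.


f_alpha = (C_beta - C0) / (C_beta - C_alpha)
f_alpha = (52.9 - 48.0) / (52.9 - 5.4) = 0.103158
m_alpha = f_alpha * m_total = 0.103158 * 3124 = 322.3 g


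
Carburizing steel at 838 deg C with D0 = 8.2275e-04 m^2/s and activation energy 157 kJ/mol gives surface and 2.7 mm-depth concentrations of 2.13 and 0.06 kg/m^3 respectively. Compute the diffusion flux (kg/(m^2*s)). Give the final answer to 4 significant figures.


Step 1: D = D0 * exp(-Qd/(R*T))
T = 838 + 273.15 = 1111.15 K
D = 8.2275e-04 * exp(-157e3 / (8.314 * 1111.15)) = 3.42377e-11 m^2/s
Step 2: J = D * (C1 - C2) / dx
J = 3.42377e-11 * (2.13 - 0.06) / 2.7e-03
J = 2.625e-08 kg/(m^2*s)


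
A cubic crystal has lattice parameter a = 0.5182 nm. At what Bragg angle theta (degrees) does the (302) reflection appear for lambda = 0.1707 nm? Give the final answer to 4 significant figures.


d = a / sqrt(h^2+k^2+l^2)
d = 0.5182 / sqrt(13) = 0.143723 nm
lambda = 2*d*sin(theta)  =>  sin(theta) = lambda / (2*d)
sin(theta) = 0.1707 / (2 * 0.143723) = 0.593851
theta = 36.43 deg


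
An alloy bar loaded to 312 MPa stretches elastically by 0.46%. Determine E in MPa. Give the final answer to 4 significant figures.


E = sigma / epsilon
epsilon = 0.46% = 4.6e-03
E = 312 / 4.6e-03
E = 67830 MPa


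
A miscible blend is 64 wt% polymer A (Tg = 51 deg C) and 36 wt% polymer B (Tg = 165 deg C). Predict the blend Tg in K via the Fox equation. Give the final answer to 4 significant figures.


1/Tg = w1/Tg1 + w2/Tg2 (in Kelvin)
Tg1 = 324.15 K, Tg2 = 438.15 K
1/Tg = 0.64/324.15 + 0.36/438.15
Tg = 357.6 K


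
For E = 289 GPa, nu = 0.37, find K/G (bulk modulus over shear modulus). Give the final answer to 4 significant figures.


G = E / (2*(1+nu))
G = 289 / (2*(1+0.37)) = 105.474 GPa
K = E / (3*(1-2*nu))
K = 289 / (3*(1-2*0.37)) = 370.513 GPa
K/G = 370.513 / 105.474 = 3.513
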